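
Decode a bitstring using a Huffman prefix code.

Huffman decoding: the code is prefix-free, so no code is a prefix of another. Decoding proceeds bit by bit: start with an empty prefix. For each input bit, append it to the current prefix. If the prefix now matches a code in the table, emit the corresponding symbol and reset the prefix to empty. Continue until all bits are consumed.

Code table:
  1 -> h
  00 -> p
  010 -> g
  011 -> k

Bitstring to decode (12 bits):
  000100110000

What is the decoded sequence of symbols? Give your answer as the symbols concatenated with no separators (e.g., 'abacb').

Answer: pgkpp

Derivation:
Bit 0: prefix='0' (no match yet)
Bit 1: prefix='00' -> emit 'p', reset
Bit 2: prefix='0' (no match yet)
Bit 3: prefix='01' (no match yet)
Bit 4: prefix='010' -> emit 'g', reset
Bit 5: prefix='0' (no match yet)
Bit 6: prefix='01' (no match yet)
Bit 7: prefix='011' -> emit 'k', reset
Bit 8: prefix='0' (no match yet)
Bit 9: prefix='00' -> emit 'p', reset
Bit 10: prefix='0' (no match yet)
Bit 11: prefix='00' -> emit 'p', reset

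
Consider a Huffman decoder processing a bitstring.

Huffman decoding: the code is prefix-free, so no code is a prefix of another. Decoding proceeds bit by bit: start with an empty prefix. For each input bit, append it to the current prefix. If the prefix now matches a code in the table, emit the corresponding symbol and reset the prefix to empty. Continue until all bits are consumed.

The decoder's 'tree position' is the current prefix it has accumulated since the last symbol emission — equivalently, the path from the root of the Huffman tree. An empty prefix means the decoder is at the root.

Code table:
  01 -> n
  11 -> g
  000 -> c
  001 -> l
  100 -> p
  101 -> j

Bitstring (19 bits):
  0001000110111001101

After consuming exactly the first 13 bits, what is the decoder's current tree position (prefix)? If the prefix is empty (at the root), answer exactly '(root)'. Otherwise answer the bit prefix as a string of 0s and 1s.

Answer: (root)

Derivation:
Bit 0: prefix='0' (no match yet)
Bit 1: prefix='00' (no match yet)
Bit 2: prefix='000' -> emit 'c', reset
Bit 3: prefix='1' (no match yet)
Bit 4: prefix='10' (no match yet)
Bit 5: prefix='100' -> emit 'p', reset
Bit 6: prefix='0' (no match yet)
Bit 7: prefix='01' -> emit 'n', reset
Bit 8: prefix='1' (no match yet)
Bit 9: prefix='10' (no match yet)
Bit 10: prefix='101' -> emit 'j', reset
Bit 11: prefix='1' (no match yet)
Bit 12: prefix='11' -> emit 'g', reset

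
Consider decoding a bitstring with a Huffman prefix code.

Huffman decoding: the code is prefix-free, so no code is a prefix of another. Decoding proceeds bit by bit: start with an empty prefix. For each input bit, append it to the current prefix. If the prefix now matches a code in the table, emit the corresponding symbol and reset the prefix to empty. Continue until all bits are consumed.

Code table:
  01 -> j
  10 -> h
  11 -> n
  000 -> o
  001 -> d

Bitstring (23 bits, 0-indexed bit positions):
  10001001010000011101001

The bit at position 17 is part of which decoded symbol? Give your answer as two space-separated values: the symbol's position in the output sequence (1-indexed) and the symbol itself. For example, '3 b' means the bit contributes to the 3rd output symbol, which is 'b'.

Bit 0: prefix='1' (no match yet)
Bit 1: prefix='10' -> emit 'h', reset
Bit 2: prefix='0' (no match yet)
Bit 3: prefix='00' (no match yet)
Bit 4: prefix='001' -> emit 'd', reset
Bit 5: prefix='0' (no match yet)
Bit 6: prefix='00' (no match yet)
Bit 7: prefix='001' -> emit 'd', reset
Bit 8: prefix='0' (no match yet)
Bit 9: prefix='01' -> emit 'j', reset
Bit 10: prefix='0' (no match yet)
Bit 11: prefix='00' (no match yet)
Bit 12: prefix='000' -> emit 'o', reset
Bit 13: prefix='0' (no match yet)
Bit 14: prefix='00' (no match yet)
Bit 15: prefix='001' -> emit 'd', reset
Bit 16: prefix='1' (no match yet)
Bit 17: prefix='11' -> emit 'n', reset
Bit 18: prefix='0' (no match yet)
Bit 19: prefix='01' -> emit 'j', reset
Bit 20: prefix='0' (no match yet)
Bit 21: prefix='00' (no match yet)

Answer: 7 n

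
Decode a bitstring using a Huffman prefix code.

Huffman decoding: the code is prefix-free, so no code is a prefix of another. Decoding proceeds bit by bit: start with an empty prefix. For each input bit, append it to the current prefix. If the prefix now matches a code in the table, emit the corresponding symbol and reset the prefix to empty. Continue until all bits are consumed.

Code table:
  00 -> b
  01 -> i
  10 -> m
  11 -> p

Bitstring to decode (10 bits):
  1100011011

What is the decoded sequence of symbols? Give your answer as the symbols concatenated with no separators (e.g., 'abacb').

Answer: pbimp

Derivation:
Bit 0: prefix='1' (no match yet)
Bit 1: prefix='11' -> emit 'p', reset
Bit 2: prefix='0' (no match yet)
Bit 3: prefix='00' -> emit 'b', reset
Bit 4: prefix='0' (no match yet)
Bit 5: prefix='01' -> emit 'i', reset
Bit 6: prefix='1' (no match yet)
Bit 7: prefix='10' -> emit 'm', reset
Bit 8: prefix='1' (no match yet)
Bit 9: prefix='11' -> emit 'p', reset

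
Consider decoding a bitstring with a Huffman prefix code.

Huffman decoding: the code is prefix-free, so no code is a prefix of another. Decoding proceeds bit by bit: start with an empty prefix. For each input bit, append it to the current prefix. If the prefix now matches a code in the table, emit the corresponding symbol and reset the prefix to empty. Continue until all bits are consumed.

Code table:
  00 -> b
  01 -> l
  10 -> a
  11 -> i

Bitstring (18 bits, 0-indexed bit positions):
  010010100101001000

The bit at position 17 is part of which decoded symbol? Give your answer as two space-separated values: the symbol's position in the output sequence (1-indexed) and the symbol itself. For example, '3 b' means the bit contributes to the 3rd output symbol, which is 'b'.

Answer: 9 b

Derivation:
Bit 0: prefix='0' (no match yet)
Bit 1: prefix='01' -> emit 'l', reset
Bit 2: prefix='0' (no match yet)
Bit 3: prefix='00' -> emit 'b', reset
Bit 4: prefix='1' (no match yet)
Bit 5: prefix='10' -> emit 'a', reset
Bit 6: prefix='1' (no match yet)
Bit 7: prefix='10' -> emit 'a', reset
Bit 8: prefix='0' (no match yet)
Bit 9: prefix='01' -> emit 'l', reset
Bit 10: prefix='0' (no match yet)
Bit 11: prefix='01' -> emit 'l', reset
Bit 12: prefix='0' (no match yet)
Bit 13: prefix='00' -> emit 'b', reset
Bit 14: prefix='1' (no match yet)
Bit 15: prefix='10' -> emit 'a', reset
Bit 16: prefix='0' (no match yet)
Bit 17: prefix='00' -> emit 'b', reset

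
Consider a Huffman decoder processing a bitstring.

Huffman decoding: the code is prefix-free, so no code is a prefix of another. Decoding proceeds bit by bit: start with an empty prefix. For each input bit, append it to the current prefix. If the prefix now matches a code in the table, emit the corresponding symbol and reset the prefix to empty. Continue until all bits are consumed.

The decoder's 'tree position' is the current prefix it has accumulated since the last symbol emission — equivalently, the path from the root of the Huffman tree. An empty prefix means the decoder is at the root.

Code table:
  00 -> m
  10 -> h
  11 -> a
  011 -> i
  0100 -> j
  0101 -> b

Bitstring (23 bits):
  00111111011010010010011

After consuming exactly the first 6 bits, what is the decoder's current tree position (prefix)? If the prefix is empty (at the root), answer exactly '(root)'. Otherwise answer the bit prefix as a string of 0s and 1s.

Bit 0: prefix='0' (no match yet)
Bit 1: prefix='00' -> emit 'm', reset
Bit 2: prefix='1' (no match yet)
Bit 3: prefix='11' -> emit 'a', reset
Bit 4: prefix='1' (no match yet)
Bit 5: prefix='11' -> emit 'a', reset

Answer: (root)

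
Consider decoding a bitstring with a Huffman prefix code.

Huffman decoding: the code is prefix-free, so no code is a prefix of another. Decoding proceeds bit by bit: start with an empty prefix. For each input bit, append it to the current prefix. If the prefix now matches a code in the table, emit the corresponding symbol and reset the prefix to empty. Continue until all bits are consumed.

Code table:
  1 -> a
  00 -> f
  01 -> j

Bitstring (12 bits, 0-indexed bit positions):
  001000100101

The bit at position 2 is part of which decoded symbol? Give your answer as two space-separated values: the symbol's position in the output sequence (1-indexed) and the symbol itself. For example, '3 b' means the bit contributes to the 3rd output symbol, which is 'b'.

Answer: 2 a

Derivation:
Bit 0: prefix='0' (no match yet)
Bit 1: prefix='00' -> emit 'f', reset
Bit 2: prefix='1' -> emit 'a', reset
Bit 3: prefix='0' (no match yet)
Bit 4: prefix='00' -> emit 'f', reset
Bit 5: prefix='0' (no match yet)
Bit 6: prefix='01' -> emit 'j', reset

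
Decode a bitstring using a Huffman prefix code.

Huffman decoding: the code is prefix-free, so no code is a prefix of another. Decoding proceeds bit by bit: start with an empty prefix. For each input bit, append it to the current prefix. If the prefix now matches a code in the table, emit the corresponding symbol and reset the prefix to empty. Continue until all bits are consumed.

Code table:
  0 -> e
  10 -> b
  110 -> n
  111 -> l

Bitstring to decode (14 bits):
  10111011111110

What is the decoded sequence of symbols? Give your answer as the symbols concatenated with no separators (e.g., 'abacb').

Answer: blellb

Derivation:
Bit 0: prefix='1' (no match yet)
Bit 1: prefix='10' -> emit 'b', reset
Bit 2: prefix='1' (no match yet)
Bit 3: prefix='11' (no match yet)
Bit 4: prefix='111' -> emit 'l', reset
Bit 5: prefix='0' -> emit 'e', reset
Bit 6: prefix='1' (no match yet)
Bit 7: prefix='11' (no match yet)
Bit 8: prefix='111' -> emit 'l', reset
Bit 9: prefix='1' (no match yet)
Bit 10: prefix='11' (no match yet)
Bit 11: prefix='111' -> emit 'l', reset
Bit 12: prefix='1' (no match yet)
Bit 13: prefix='10' -> emit 'b', reset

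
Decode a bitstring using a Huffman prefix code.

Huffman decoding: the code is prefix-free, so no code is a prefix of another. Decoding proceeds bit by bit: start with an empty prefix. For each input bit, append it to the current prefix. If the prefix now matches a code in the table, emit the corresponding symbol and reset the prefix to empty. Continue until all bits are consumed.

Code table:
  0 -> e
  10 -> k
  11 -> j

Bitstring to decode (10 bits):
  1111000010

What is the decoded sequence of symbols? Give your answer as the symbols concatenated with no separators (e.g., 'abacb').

Answer: jjeeeek

Derivation:
Bit 0: prefix='1' (no match yet)
Bit 1: prefix='11' -> emit 'j', reset
Bit 2: prefix='1' (no match yet)
Bit 3: prefix='11' -> emit 'j', reset
Bit 4: prefix='0' -> emit 'e', reset
Bit 5: prefix='0' -> emit 'e', reset
Bit 6: prefix='0' -> emit 'e', reset
Bit 7: prefix='0' -> emit 'e', reset
Bit 8: prefix='1' (no match yet)
Bit 9: prefix='10' -> emit 'k', reset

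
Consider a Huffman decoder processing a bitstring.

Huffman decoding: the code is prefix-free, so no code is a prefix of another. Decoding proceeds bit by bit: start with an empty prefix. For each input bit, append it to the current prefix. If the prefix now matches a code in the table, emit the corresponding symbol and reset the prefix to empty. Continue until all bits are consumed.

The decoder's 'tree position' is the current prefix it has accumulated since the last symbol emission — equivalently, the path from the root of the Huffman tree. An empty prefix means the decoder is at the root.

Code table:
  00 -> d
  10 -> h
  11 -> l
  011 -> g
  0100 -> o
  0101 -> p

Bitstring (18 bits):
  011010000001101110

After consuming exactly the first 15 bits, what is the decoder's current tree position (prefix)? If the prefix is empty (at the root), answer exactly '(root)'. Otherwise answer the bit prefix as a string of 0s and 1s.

Answer: 01

Derivation:
Bit 0: prefix='0' (no match yet)
Bit 1: prefix='01' (no match yet)
Bit 2: prefix='011' -> emit 'g', reset
Bit 3: prefix='0' (no match yet)
Bit 4: prefix='01' (no match yet)
Bit 5: prefix='010' (no match yet)
Bit 6: prefix='0100' -> emit 'o', reset
Bit 7: prefix='0' (no match yet)
Bit 8: prefix='00' -> emit 'd', reset
Bit 9: prefix='0' (no match yet)
Bit 10: prefix='00' -> emit 'd', reset
Bit 11: prefix='1' (no match yet)
Bit 12: prefix='11' -> emit 'l', reset
Bit 13: prefix='0' (no match yet)
Bit 14: prefix='01' (no match yet)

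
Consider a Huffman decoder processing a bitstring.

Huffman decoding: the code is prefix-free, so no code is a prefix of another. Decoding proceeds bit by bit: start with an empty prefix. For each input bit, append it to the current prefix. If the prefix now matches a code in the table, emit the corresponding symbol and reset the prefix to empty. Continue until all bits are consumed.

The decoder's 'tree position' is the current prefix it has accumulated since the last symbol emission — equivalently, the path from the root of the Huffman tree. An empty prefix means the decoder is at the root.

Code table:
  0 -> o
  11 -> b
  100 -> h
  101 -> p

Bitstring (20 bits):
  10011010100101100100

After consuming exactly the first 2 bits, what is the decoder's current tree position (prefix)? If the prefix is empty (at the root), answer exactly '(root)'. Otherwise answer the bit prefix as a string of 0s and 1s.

Answer: 10

Derivation:
Bit 0: prefix='1' (no match yet)
Bit 1: prefix='10' (no match yet)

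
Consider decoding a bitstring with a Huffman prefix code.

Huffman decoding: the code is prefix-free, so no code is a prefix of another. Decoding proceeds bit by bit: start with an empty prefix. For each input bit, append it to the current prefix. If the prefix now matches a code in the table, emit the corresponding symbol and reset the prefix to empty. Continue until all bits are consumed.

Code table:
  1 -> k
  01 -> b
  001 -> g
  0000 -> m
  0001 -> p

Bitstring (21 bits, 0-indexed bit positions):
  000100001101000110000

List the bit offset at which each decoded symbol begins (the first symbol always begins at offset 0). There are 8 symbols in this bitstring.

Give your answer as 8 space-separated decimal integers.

Bit 0: prefix='0' (no match yet)
Bit 1: prefix='00' (no match yet)
Bit 2: prefix='000' (no match yet)
Bit 3: prefix='0001' -> emit 'p', reset
Bit 4: prefix='0' (no match yet)
Bit 5: prefix='00' (no match yet)
Bit 6: prefix='000' (no match yet)
Bit 7: prefix='0000' -> emit 'm', reset
Bit 8: prefix='1' -> emit 'k', reset
Bit 9: prefix='1' -> emit 'k', reset
Bit 10: prefix='0' (no match yet)
Bit 11: prefix='01' -> emit 'b', reset
Bit 12: prefix='0' (no match yet)
Bit 13: prefix='00' (no match yet)
Bit 14: prefix='000' (no match yet)
Bit 15: prefix='0001' -> emit 'p', reset
Bit 16: prefix='1' -> emit 'k', reset
Bit 17: prefix='0' (no match yet)
Bit 18: prefix='00' (no match yet)
Bit 19: prefix='000' (no match yet)
Bit 20: prefix='0000' -> emit 'm', reset

Answer: 0 4 8 9 10 12 16 17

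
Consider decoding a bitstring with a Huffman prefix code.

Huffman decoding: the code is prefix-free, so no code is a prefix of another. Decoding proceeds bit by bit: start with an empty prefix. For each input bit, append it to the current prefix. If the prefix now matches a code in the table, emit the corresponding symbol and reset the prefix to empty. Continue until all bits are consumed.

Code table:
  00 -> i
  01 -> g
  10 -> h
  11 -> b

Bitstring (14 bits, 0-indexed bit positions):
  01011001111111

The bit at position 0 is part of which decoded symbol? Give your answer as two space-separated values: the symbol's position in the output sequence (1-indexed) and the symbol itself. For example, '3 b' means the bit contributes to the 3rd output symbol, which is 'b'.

Bit 0: prefix='0' (no match yet)
Bit 1: prefix='01' -> emit 'g', reset
Bit 2: prefix='0' (no match yet)
Bit 3: prefix='01' -> emit 'g', reset
Bit 4: prefix='1' (no match yet)

Answer: 1 g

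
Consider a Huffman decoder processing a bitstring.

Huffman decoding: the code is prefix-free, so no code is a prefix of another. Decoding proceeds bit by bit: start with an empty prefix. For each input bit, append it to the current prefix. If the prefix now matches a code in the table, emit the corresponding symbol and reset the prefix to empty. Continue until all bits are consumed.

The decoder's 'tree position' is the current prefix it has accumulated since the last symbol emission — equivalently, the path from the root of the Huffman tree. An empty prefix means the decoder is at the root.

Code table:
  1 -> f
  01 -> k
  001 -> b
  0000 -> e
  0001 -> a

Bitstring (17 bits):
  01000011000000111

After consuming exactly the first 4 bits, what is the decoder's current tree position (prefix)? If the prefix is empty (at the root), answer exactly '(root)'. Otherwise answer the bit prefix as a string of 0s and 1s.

Bit 0: prefix='0' (no match yet)
Bit 1: prefix='01' -> emit 'k', reset
Bit 2: prefix='0' (no match yet)
Bit 3: prefix='00' (no match yet)

Answer: 00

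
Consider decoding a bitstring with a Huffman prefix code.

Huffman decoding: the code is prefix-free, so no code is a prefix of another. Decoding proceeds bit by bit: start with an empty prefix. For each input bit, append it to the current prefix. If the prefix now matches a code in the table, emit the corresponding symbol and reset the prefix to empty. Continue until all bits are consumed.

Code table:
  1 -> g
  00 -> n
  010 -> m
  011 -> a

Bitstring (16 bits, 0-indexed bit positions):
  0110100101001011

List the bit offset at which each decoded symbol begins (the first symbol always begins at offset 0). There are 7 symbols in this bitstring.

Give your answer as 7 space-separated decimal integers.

Answer: 0 3 6 9 10 12 13

Derivation:
Bit 0: prefix='0' (no match yet)
Bit 1: prefix='01' (no match yet)
Bit 2: prefix='011' -> emit 'a', reset
Bit 3: prefix='0' (no match yet)
Bit 4: prefix='01' (no match yet)
Bit 5: prefix='010' -> emit 'm', reset
Bit 6: prefix='0' (no match yet)
Bit 7: prefix='01' (no match yet)
Bit 8: prefix='010' -> emit 'm', reset
Bit 9: prefix='1' -> emit 'g', reset
Bit 10: prefix='0' (no match yet)
Bit 11: prefix='00' -> emit 'n', reset
Bit 12: prefix='1' -> emit 'g', reset
Bit 13: prefix='0' (no match yet)
Bit 14: prefix='01' (no match yet)
Bit 15: prefix='011' -> emit 'a', reset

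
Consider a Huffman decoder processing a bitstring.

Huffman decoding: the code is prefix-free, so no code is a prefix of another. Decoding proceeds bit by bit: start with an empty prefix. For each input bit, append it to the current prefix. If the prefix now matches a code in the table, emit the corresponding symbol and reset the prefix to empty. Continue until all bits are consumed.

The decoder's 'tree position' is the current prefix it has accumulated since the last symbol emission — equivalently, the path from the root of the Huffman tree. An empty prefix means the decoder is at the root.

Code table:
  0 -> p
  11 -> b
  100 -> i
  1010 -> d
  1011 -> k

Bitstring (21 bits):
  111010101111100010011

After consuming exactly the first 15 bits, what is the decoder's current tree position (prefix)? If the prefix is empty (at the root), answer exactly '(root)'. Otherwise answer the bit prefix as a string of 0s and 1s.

Answer: (root)

Derivation:
Bit 0: prefix='1' (no match yet)
Bit 1: prefix='11' -> emit 'b', reset
Bit 2: prefix='1' (no match yet)
Bit 3: prefix='10' (no match yet)
Bit 4: prefix='101' (no match yet)
Bit 5: prefix='1010' -> emit 'd', reset
Bit 6: prefix='1' (no match yet)
Bit 7: prefix='10' (no match yet)
Bit 8: prefix='101' (no match yet)
Bit 9: prefix='1011' -> emit 'k', reset
Bit 10: prefix='1' (no match yet)
Bit 11: prefix='11' -> emit 'b', reset
Bit 12: prefix='1' (no match yet)
Bit 13: prefix='10' (no match yet)
Bit 14: prefix='100' -> emit 'i', reset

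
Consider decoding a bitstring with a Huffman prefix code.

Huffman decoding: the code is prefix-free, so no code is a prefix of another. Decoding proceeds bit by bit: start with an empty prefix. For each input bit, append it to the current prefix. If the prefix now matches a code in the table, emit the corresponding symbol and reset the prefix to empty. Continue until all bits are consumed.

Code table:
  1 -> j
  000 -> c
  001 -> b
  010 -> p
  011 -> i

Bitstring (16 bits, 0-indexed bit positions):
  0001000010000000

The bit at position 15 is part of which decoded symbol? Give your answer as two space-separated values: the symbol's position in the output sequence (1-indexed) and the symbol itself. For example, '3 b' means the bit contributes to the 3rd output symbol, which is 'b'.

Bit 0: prefix='0' (no match yet)
Bit 1: prefix='00' (no match yet)
Bit 2: prefix='000' -> emit 'c', reset
Bit 3: prefix='1' -> emit 'j', reset
Bit 4: prefix='0' (no match yet)
Bit 5: prefix='00' (no match yet)
Bit 6: prefix='000' -> emit 'c', reset
Bit 7: prefix='0' (no match yet)
Bit 8: prefix='01' (no match yet)
Bit 9: prefix='010' -> emit 'p', reset
Bit 10: prefix='0' (no match yet)
Bit 11: prefix='00' (no match yet)
Bit 12: prefix='000' -> emit 'c', reset
Bit 13: prefix='0' (no match yet)
Bit 14: prefix='00' (no match yet)
Bit 15: prefix='000' -> emit 'c', reset

Answer: 6 c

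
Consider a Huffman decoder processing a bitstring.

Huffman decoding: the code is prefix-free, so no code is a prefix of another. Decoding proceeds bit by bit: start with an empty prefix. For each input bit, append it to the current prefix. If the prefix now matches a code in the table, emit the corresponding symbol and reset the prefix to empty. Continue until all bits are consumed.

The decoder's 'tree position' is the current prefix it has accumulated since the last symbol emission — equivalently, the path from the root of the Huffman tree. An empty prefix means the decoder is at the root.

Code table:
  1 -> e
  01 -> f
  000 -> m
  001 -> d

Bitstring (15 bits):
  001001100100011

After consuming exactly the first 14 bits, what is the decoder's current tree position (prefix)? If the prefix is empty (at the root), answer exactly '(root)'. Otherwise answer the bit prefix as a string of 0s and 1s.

Bit 0: prefix='0' (no match yet)
Bit 1: prefix='00' (no match yet)
Bit 2: prefix='001' -> emit 'd', reset
Bit 3: prefix='0' (no match yet)
Bit 4: prefix='00' (no match yet)
Bit 5: prefix='001' -> emit 'd', reset
Bit 6: prefix='1' -> emit 'e', reset
Bit 7: prefix='0' (no match yet)
Bit 8: prefix='00' (no match yet)
Bit 9: prefix='001' -> emit 'd', reset
Bit 10: prefix='0' (no match yet)
Bit 11: prefix='00' (no match yet)
Bit 12: prefix='000' -> emit 'm', reset
Bit 13: prefix='1' -> emit 'e', reset

Answer: (root)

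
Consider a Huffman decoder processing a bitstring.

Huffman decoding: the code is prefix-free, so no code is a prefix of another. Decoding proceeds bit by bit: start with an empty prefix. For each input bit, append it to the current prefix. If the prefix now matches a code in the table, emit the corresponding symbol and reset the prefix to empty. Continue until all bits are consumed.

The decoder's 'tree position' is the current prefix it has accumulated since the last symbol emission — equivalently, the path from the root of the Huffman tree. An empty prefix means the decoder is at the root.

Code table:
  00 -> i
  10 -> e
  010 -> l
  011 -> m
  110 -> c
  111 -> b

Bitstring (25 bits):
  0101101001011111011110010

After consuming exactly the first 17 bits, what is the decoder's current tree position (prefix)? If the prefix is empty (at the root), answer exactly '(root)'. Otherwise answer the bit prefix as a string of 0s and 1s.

Answer: (root)

Derivation:
Bit 0: prefix='0' (no match yet)
Bit 1: prefix='01' (no match yet)
Bit 2: prefix='010' -> emit 'l', reset
Bit 3: prefix='1' (no match yet)
Bit 4: prefix='11' (no match yet)
Bit 5: prefix='110' -> emit 'c', reset
Bit 6: prefix='1' (no match yet)
Bit 7: prefix='10' -> emit 'e', reset
Bit 8: prefix='0' (no match yet)
Bit 9: prefix='01' (no match yet)
Bit 10: prefix='010' -> emit 'l', reset
Bit 11: prefix='1' (no match yet)
Bit 12: prefix='11' (no match yet)
Bit 13: prefix='111' -> emit 'b', reset
Bit 14: prefix='1' (no match yet)
Bit 15: prefix='11' (no match yet)
Bit 16: prefix='110' -> emit 'c', reset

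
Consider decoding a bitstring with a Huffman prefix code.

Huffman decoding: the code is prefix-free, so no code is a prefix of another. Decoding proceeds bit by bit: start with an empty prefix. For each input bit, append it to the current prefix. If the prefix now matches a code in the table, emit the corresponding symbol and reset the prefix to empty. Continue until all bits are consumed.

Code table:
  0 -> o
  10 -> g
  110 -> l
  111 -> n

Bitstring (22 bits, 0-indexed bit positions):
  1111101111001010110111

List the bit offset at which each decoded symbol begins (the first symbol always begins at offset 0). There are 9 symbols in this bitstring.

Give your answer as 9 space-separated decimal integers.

Bit 0: prefix='1' (no match yet)
Bit 1: prefix='11' (no match yet)
Bit 2: prefix='111' -> emit 'n', reset
Bit 3: prefix='1' (no match yet)
Bit 4: prefix='11' (no match yet)
Bit 5: prefix='110' -> emit 'l', reset
Bit 6: prefix='1' (no match yet)
Bit 7: prefix='11' (no match yet)
Bit 8: prefix='111' -> emit 'n', reset
Bit 9: prefix='1' (no match yet)
Bit 10: prefix='10' -> emit 'g', reset
Bit 11: prefix='0' -> emit 'o', reset
Bit 12: prefix='1' (no match yet)
Bit 13: prefix='10' -> emit 'g', reset
Bit 14: prefix='1' (no match yet)
Bit 15: prefix='10' -> emit 'g', reset
Bit 16: prefix='1' (no match yet)
Bit 17: prefix='11' (no match yet)
Bit 18: prefix='110' -> emit 'l', reset
Bit 19: prefix='1' (no match yet)
Bit 20: prefix='11' (no match yet)
Bit 21: prefix='111' -> emit 'n', reset

Answer: 0 3 6 9 11 12 14 16 19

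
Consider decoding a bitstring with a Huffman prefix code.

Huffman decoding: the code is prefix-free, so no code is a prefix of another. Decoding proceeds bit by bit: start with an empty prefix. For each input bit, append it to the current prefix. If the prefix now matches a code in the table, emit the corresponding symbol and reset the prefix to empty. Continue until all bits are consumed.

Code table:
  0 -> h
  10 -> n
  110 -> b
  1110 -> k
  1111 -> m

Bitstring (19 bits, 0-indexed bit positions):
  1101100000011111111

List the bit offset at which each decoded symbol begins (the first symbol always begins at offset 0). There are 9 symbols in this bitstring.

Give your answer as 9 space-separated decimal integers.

Answer: 0 3 6 7 8 9 10 11 15

Derivation:
Bit 0: prefix='1' (no match yet)
Bit 1: prefix='11' (no match yet)
Bit 2: prefix='110' -> emit 'b', reset
Bit 3: prefix='1' (no match yet)
Bit 4: prefix='11' (no match yet)
Bit 5: prefix='110' -> emit 'b', reset
Bit 6: prefix='0' -> emit 'h', reset
Bit 7: prefix='0' -> emit 'h', reset
Bit 8: prefix='0' -> emit 'h', reset
Bit 9: prefix='0' -> emit 'h', reset
Bit 10: prefix='0' -> emit 'h', reset
Bit 11: prefix='1' (no match yet)
Bit 12: prefix='11' (no match yet)
Bit 13: prefix='111' (no match yet)
Bit 14: prefix='1111' -> emit 'm', reset
Bit 15: prefix='1' (no match yet)
Bit 16: prefix='11' (no match yet)
Bit 17: prefix='111' (no match yet)
Bit 18: prefix='1111' -> emit 'm', reset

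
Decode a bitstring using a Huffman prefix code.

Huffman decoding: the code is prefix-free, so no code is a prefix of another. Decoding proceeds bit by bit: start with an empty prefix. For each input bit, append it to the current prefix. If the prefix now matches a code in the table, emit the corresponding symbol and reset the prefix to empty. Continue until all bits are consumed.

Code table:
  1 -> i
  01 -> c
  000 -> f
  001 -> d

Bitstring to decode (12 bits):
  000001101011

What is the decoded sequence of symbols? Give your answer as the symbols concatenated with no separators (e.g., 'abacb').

Bit 0: prefix='0' (no match yet)
Bit 1: prefix='00' (no match yet)
Bit 2: prefix='000' -> emit 'f', reset
Bit 3: prefix='0' (no match yet)
Bit 4: prefix='00' (no match yet)
Bit 5: prefix='001' -> emit 'd', reset
Bit 6: prefix='1' -> emit 'i', reset
Bit 7: prefix='0' (no match yet)
Bit 8: prefix='01' -> emit 'c', reset
Bit 9: prefix='0' (no match yet)
Bit 10: prefix='01' -> emit 'c', reset
Bit 11: prefix='1' -> emit 'i', reset

Answer: fdicci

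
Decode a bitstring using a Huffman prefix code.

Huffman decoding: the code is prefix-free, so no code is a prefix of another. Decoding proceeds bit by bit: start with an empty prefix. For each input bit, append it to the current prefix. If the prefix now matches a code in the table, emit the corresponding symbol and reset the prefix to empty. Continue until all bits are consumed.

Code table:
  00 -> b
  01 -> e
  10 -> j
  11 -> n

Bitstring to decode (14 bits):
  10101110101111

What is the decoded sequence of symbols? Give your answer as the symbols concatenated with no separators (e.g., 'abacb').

Bit 0: prefix='1' (no match yet)
Bit 1: prefix='10' -> emit 'j', reset
Bit 2: prefix='1' (no match yet)
Bit 3: prefix='10' -> emit 'j', reset
Bit 4: prefix='1' (no match yet)
Bit 5: prefix='11' -> emit 'n', reset
Bit 6: prefix='1' (no match yet)
Bit 7: prefix='10' -> emit 'j', reset
Bit 8: prefix='1' (no match yet)
Bit 9: prefix='10' -> emit 'j', reset
Bit 10: prefix='1' (no match yet)
Bit 11: prefix='11' -> emit 'n', reset
Bit 12: prefix='1' (no match yet)
Bit 13: prefix='11' -> emit 'n', reset

Answer: jjnjjnn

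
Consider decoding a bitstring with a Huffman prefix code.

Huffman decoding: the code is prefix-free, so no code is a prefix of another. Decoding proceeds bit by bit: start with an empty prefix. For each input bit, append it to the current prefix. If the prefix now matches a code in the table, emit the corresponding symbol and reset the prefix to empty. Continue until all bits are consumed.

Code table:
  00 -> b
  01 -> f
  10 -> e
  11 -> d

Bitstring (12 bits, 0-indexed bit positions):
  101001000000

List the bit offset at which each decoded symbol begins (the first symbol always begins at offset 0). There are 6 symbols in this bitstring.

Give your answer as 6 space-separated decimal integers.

Bit 0: prefix='1' (no match yet)
Bit 1: prefix='10' -> emit 'e', reset
Bit 2: prefix='1' (no match yet)
Bit 3: prefix='10' -> emit 'e', reset
Bit 4: prefix='0' (no match yet)
Bit 5: prefix='01' -> emit 'f', reset
Bit 6: prefix='0' (no match yet)
Bit 7: prefix='00' -> emit 'b', reset
Bit 8: prefix='0' (no match yet)
Bit 9: prefix='00' -> emit 'b', reset
Bit 10: prefix='0' (no match yet)
Bit 11: prefix='00' -> emit 'b', reset

Answer: 0 2 4 6 8 10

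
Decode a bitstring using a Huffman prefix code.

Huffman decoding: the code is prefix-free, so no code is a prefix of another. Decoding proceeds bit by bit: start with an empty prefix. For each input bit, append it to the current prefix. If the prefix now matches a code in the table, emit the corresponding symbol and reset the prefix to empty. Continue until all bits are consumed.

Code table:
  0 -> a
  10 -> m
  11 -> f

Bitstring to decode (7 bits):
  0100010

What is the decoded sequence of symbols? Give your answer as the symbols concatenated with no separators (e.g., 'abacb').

Answer: amaam

Derivation:
Bit 0: prefix='0' -> emit 'a', reset
Bit 1: prefix='1' (no match yet)
Bit 2: prefix='10' -> emit 'm', reset
Bit 3: prefix='0' -> emit 'a', reset
Bit 4: prefix='0' -> emit 'a', reset
Bit 5: prefix='1' (no match yet)
Bit 6: prefix='10' -> emit 'm', reset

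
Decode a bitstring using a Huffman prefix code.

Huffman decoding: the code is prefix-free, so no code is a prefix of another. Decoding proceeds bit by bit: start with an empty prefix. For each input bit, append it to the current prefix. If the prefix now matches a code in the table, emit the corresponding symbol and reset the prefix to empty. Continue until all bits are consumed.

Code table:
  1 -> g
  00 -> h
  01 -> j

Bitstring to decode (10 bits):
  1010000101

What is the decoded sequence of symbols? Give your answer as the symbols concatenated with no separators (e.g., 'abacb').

Answer: gjhhgj

Derivation:
Bit 0: prefix='1' -> emit 'g', reset
Bit 1: prefix='0' (no match yet)
Bit 2: prefix='01' -> emit 'j', reset
Bit 3: prefix='0' (no match yet)
Bit 4: prefix='00' -> emit 'h', reset
Bit 5: prefix='0' (no match yet)
Bit 6: prefix='00' -> emit 'h', reset
Bit 7: prefix='1' -> emit 'g', reset
Bit 8: prefix='0' (no match yet)
Bit 9: prefix='01' -> emit 'j', reset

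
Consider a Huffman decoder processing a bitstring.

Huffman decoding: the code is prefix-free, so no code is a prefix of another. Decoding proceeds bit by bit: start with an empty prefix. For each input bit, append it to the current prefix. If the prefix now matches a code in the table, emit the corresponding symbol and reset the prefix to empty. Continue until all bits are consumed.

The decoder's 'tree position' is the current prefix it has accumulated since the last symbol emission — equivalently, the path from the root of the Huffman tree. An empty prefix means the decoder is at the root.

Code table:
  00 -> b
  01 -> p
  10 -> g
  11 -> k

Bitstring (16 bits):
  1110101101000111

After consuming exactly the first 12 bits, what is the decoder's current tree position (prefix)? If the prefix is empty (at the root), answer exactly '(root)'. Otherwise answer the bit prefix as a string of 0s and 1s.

Answer: (root)

Derivation:
Bit 0: prefix='1' (no match yet)
Bit 1: prefix='11' -> emit 'k', reset
Bit 2: prefix='1' (no match yet)
Bit 3: prefix='10' -> emit 'g', reset
Bit 4: prefix='1' (no match yet)
Bit 5: prefix='10' -> emit 'g', reset
Bit 6: prefix='1' (no match yet)
Bit 7: prefix='11' -> emit 'k', reset
Bit 8: prefix='0' (no match yet)
Bit 9: prefix='01' -> emit 'p', reset
Bit 10: prefix='0' (no match yet)
Bit 11: prefix='00' -> emit 'b', reset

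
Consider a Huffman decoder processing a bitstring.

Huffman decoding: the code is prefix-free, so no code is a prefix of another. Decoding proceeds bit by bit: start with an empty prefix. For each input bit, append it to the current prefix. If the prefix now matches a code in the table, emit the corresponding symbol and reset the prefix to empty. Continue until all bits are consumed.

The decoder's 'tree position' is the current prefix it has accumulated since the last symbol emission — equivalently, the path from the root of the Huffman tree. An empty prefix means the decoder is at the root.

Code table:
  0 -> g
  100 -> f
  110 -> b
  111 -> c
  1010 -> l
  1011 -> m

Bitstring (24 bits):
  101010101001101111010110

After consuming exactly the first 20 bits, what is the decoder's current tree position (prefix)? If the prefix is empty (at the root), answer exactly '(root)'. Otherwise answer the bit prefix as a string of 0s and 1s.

Bit 0: prefix='1' (no match yet)
Bit 1: prefix='10' (no match yet)
Bit 2: prefix='101' (no match yet)
Bit 3: prefix='1010' -> emit 'l', reset
Bit 4: prefix='1' (no match yet)
Bit 5: prefix='10' (no match yet)
Bit 6: prefix='101' (no match yet)
Bit 7: prefix='1010' -> emit 'l', reset
Bit 8: prefix='1' (no match yet)
Bit 9: prefix='10' (no match yet)
Bit 10: prefix='100' -> emit 'f', reset
Bit 11: prefix='1' (no match yet)
Bit 12: prefix='11' (no match yet)
Bit 13: prefix='110' -> emit 'b', reset
Bit 14: prefix='1' (no match yet)
Bit 15: prefix='11' (no match yet)
Bit 16: prefix='111' -> emit 'c', reset
Bit 17: prefix='1' (no match yet)
Bit 18: prefix='10' (no match yet)
Bit 19: prefix='101' (no match yet)

Answer: 101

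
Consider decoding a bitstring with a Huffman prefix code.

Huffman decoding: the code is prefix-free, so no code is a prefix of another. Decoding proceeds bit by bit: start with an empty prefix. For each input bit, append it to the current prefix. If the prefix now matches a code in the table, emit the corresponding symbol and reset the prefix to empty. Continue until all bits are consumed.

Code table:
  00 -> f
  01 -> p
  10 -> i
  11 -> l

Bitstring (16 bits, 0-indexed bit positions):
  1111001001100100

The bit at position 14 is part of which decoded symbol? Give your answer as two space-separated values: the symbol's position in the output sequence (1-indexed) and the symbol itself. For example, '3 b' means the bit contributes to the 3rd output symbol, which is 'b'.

Answer: 8 f

Derivation:
Bit 0: prefix='1' (no match yet)
Bit 1: prefix='11' -> emit 'l', reset
Bit 2: prefix='1' (no match yet)
Bit 3: prefix='11' -> emit 'l', reset
Bit 4: prefix='0' (no match yet)
Bit 5: prefix='00' -> emit 'f', reset
Bit 6: prefix='1' (no match yet)
Bit 7: prefix='10' -> emit 'i', reset
Bit 8: prefix='0' (no match yet)
Bit 9: prefix='01' -> emit 'p', reset
Bit 10: prefix='1' (no match yet)
Bit 11: prefix='10' -> emit 'i', reset
Bit 12: prefix='0' (no match yet)
Bit 13: prefix='01' -> emit 'p', reset
Bit 14: prefix='0' (no match yet)
Bit 15: prefix='00' -> emit 'f', reset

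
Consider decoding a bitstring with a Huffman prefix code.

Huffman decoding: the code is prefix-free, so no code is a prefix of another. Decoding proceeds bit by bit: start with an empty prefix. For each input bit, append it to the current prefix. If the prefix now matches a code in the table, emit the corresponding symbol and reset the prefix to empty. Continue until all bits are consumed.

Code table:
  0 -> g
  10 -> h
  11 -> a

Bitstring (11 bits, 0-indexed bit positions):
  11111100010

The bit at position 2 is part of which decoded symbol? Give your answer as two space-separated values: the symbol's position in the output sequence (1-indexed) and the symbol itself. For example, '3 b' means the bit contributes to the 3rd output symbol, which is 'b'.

Bit 0: prefix='1' (no match yet)
Bit 1: prefix='11' -> emit 'a', reset
Bit 2: prefix='1' (no match yet)
Bit 3: prefix='11' -> emit 'a', reset
Bit 4: prefix='1' (no match yet)
Bit 5: prefix='11' -> emit 'a', reset
Bit 6: prefix='0' -> emit 'g', reset

Answer: 2 a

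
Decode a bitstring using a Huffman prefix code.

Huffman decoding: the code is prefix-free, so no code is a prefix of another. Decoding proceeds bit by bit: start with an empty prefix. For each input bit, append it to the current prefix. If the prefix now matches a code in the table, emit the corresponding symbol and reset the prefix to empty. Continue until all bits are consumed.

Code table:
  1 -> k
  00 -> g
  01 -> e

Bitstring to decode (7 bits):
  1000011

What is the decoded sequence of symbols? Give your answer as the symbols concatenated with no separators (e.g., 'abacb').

Bit 0: prefix='1' -> emit 'k', reset
Bit 1: prefix='0' (no match yet)
Bit 2: prefix='00' -> emit 'g', reset
Bit 3: prefix='0' (no match yet)
Bit 4: prefix='00' -> emit 'g', reset
Bit 5: prefix='1' -> emit 'k', reset
Bit 6: prefix='1' -> emit 'k', reset

Answer: kggkk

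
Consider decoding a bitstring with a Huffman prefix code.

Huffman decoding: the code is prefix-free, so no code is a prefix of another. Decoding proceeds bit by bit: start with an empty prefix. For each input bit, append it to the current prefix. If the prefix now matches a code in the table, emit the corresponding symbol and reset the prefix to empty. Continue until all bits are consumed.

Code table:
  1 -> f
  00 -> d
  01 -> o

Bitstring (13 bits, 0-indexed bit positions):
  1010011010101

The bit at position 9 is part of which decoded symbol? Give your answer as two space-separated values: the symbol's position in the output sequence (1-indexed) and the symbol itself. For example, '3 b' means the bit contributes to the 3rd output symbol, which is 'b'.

Bit 0: prefix='1' -> emit 'f', reset
Bit 1: prefix='0' (no match yet)
Bit 2: prefix='01' -> emit 'o', reset
Bit 3: prefix='0' (no match yet)
Bit 4: prefix='00' -> emit 'd', reset
Bit 5: prefix='1' -> emit 'f', reset
Bit 6: prefix='1' -> emit 'f', reset
Bit 7: prefix='0' (no match yet)
Bit 8: prefix='01' -> emit 'o', reset
Bit 9: prefix='0' (no match yet)
Bit 10: prefix='01' -> emit 'o', reset
Bit 11: prefix='0' (no match yet)
Bit 12: prefix='01' -> emit 'o', reset

Answer: 7 o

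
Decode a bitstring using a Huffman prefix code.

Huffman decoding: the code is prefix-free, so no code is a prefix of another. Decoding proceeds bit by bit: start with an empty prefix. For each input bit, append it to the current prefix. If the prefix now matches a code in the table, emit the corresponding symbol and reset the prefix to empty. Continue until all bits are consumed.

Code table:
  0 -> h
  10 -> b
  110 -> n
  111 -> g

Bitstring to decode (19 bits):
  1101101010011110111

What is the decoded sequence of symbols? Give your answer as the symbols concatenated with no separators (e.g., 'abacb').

Bit 0: prefix='1' (no match yet)
Bit 1: prefix='11' (no match yet)
Bit 2: prefix='110' -> emit 'n', reset
Bit 3: prefix='1' (no match yet)
Bit 4: prefix='11' (no match yet)
Bit 5: prefix='110' -> emit 'n', reset
Bit 6: prefix='1' (no match yet)
Bit 7: prefix='10' -> emit 'b', reset
Bit 8: prefix='1' (no match yet)
Bit 9: prefix='10' -> emit 'b', reset
Bit 10: prefix='0' -> emit 'h', reset
Bit 11: prefix='1' (no match yet)
Bit 12: prefix='11' (no match yet)
Bit 13: prefix='111' -> emit 'g', reset
Bit 14: prefix='1' (no match yet)
Bit 15: prefix='10' -> emit 'b', reset
Bit 16: prefix='1' (no match yet)
Bit 17: prefix='11' (no match yet)
Bit 18: prefix='111' -> emit 'g', reset

Answer: nnbbhgbg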